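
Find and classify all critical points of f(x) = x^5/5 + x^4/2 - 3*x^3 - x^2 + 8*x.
f'(x) = x^4 + 2*x^3 - 9*x^2 - 2*x + 8

Solve f'(x) = 0:
  Factor: x^4 + 2*x^3 - 9*x^2 - 2*x + 8 = (x - 2)*(x - 1)*(x + 1)*(x + 4) = 0.
  ⇒ x = -4, -1, 1, 2

f''(x) = 4*x^3 + 6*x^2 - 18*x - 2
Second-derivative test at each critical point:
  f''(-4) = -90 < 0 → local maximum
  f''(-1) = 18 > 0 → local minimum
  f''(1) = -10 < 0 → local maximum
  f''(2) = 18 > 0 → local minimum

Critical points: x = -4 (local maximum); x = -1 (local minimum); x = 1 (local maximum); x = 2 (local minimum)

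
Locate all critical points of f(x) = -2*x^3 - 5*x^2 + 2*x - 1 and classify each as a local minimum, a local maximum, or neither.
f'(x) = -6*x^2 - 10*x + 2

Solve f'(x) = 0:
  Factor: -6*x^2 - 10*x + 2 = -2*(3*x^2 + 5*x - 1); 3*x^2 + 5*x - 1 = 0 has no rational roots; quadratic formula: x = (-5 ± √37)/6.
  ⇒ x = -sqrt(37)/6 - 5/6 ≈ -1.8471, -5/6 + sqrt(37)/6 ≈ 0.1805

f''(x) = -12*x - 10
Second-derivative test at each critical point:
  f''(-1.8471) = 12.1655 > 0 → local minimum
  f''(0.1805) = -12.1655 < 0 → local maximum

Critical points: x = -sqrt(37)/6 - 5/6 ≈ -1.8471 (local minimum); x = -5/6 + sqrt(37)/6 ≈ 0.1805 (local maximum)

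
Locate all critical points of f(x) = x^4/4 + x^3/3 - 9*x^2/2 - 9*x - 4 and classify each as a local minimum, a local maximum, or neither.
f'(x) = x^3 + x^2 - 9*x - 9

Solve f'(x) = 0:
  Factor: x^3 + x^2 - 9*x - 9 = (x - 3)*(x + 1)*(x + 3) = 0.
  ⇒ x = -3, -1, 3

f''(x) = 3*x^2 + 2*x - 9
Second-derivative test at each critical point:
  f''(-3) = 12 > 0 → local minimum
  f''(-1) = -8 < 0 → local maximum
  f''(3) = 24 > 0 → local minimum

Critical points: x = -3 (local minimum); x = -1 (local maximum); x = 3 (local minimum)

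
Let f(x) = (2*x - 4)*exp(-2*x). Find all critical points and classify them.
f'(x) = 2*(5 - 2*x)*exp(-2*x)

Solve f'(x) = 0:
  f'(x) = (10 - 4*x)·exp(-2*x) and exp(-2*x) > 0 for every x, so f'(x) = 0 ⇔ 10 - 4*x = 0.
  Factor: 10 - 4*x = -2*(2*x - 5) = 0.
  ⇒ x = 5/2

f''(x) = 8*(x - 3)*exp(-2*x)
Second-derivative test at each critical point:
  f''(5/2) = -0.0270 < 0 → local maximum

Critical points: x = 5/2 (local maximum)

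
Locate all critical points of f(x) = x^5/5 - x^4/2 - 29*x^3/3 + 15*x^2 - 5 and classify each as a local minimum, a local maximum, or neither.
f'(x) = x*(x^3 - 2*x^2 - 29*x + 30)

Solve f'(x) = 0:
  Factor: x^4 - 2*x^3 - 29*x^2 + 30*x = x*(x - 6)*(x - 1)*(x + 5) = 0.
  ⇒ x = -5, 0, 1, 6

f''(x) = 4*x^3 - 6*x^2 - 58*x + 30
Second-derivative test at each critical point:
  f''(-5) = -330 < 0 → local maximum
  f''(0) = 30 > 0 → local minimum
  f''(1) = -30 < 0 → local maximum
  f''(6) = 330 > 0 → local minimum

Critical points: x = -5 (local maximum); x = 0 (local minimum); x = 1 (local maximum); x = 6 (local minimum)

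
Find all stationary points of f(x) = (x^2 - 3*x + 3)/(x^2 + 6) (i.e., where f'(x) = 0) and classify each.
f'(x) = 3*(x^2 + 2*x - 6)/(x^4 + 12*x^2 + 36)

Solve f'(x) = 0:
  f'(x) = 3*(x^2 + 2*x - 6)/(x^2 + 6)^2; the denominator is positive wherever f is defined, so f'(x) = 0 ⇔ 3*x^2 + 6*x - 18 = 0.
  Factor: 3*x^2 + 6*x - 18 = 3*(x^2 + 2*x - 6); x^2 + 2*x - 6 = 0 has no rational roots; quadratic formula: x = (-2 ± √28)/2.
  ⇒ x = -sqrt(7) - 1 ≈ -3.6458, -1 + sqrt(7) ≈ 1.6458

f''(x) = 6*(-x^3 - 3*x^2 + 18*x + 6)/(x^6 + 18*x^4 + 108*x^2 + 216)
Second-derivative test at each critical point:
  f''(-3.6458) = -0.0427 < 0 → local maximum
  f''(1.6458) = 0.2093 > 0 → local minimum

Critical points: x = -sqrt(7) - 1 ≈ -3.6458 (local maximum); x = -1 + sqrt(7) ≈ 1.6458 (local minimum)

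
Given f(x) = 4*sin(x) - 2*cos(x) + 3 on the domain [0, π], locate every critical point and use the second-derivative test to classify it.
f'(x) = 2*sin(x) + 4*cos(x)

Solve f'(x) = 0 on [0, π]:
  f'(x) = 0 ⇔ 4*cos(x) = -2*sin(x) ⇔ tan(x) = -2, i.e. x = arctan(-2) + nπ; keep the solutions lying in [0, π].
  ⇒ x = pi - atan(2) ≈ 2.0344

f''(x) = -4*sin(x) + 2*cos(x)
Second-derivative test at each critical point:
  f''(2.0344) = -4.4721 < 0 → local maximum

Critical points: x = pi - atan(2) ≈ 2.0344 (local maximum)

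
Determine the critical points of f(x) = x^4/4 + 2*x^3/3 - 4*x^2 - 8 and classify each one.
f'(x) = x*(x^2 + 2*x - 8)

Solve f'(x) = 0:
  Factor: x^3 + 2*x^2 - 8*x = x*(x - 2)*(x + 4) = 0.
  ⇒ x = -4, 0, 2

f''(x) = 3*x^2 + 4*x - 8
Second-derivative test at each critical point:
  f''(-4) = 24 > 0 → local minimum
  f''(0) = -8 < 0 → local maximum
  f''(2) = 12 > 0 → local minimum

Critical points: x = -4 (local minimum); x = 0 (local maximum); x = 2 (local minimum)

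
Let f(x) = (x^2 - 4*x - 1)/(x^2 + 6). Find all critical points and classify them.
f'(x) = 2*(2*x^2 + 7*x - 12)/(x^4 + 12*x^2 + 36)

Solve f'(x) = 0:
  f'(x) = 2*(2*x^2 + 7*x - 12)/(x^2 + 6)^2; the denominator is positive wherever f is defined, so f'(x) = 0 ⇔ 4*x^2 + 14*x - 24 = 0.
  Factor: 4*x^2 + 14*x - 24 = 2*(2*x^2 + 7*x - 12); 2*x^2 + 7*x - 12 = 0 has no rational roots; quadratic formula: x = (-7 ± √145)/4.
  ⇒ x = -sqrt(145)/4 - 7/4 ≈ -4.7604, -7/4 + sqrt(145)/4 ≈ 1.2604

f''(x) = 2*(-4*x^3 - 21*x^2 + 72*x + 42)/(x^6 + 18*x^4 + 108*x^2 + 216)
Second-derivative test at each critical point:
  f''(-4.7604) = -0.0293 < 0 → local maximum
  f''(1.2604) = 0.4182 > 0 → local minimum

Critical points: x = -sqrt(145)/4 - 7/4 ≈ -4.7604 (local maximum); x = -7/4 + sqrt(145)/4 ≈ 1.2604 (local minimum)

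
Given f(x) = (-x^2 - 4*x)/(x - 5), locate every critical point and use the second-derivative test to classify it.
f'(x) = (-x^2 + 10*x + 20)/(x^2 - 10*x + 25)

Solve f'(x) = 0:
  f'(x) = -(x^2 - 10*x - 20)/(x - 5)^2; the denominator is positive wherever f is defined, so f'(x) = 0 ⇔ -x^2 + 10*x + 20 = 0.
  x^2 - 10*x - 20 = 0 has no rational roots; quadratic formula: x = (10 ± √180)/2.
  ⇒ x = 5 - 3*sqrt(5) ≈ -1.7082, 5 + 3*sqrt(5) ≈ 11.7082

f''(x) = -90/(x^3 - 15*x^2 + 75*x - 125)
Second-derivative test at each critical point:
  f''(-1.7082) = 0.2981 > 0 → local minimum
  f''(11.7082) = -0.2981 < 0 → local maximum

Critical points: x = 5 - 3*sqrt(5) ≈ -1.7082 (local minimum); x = 5 + 3*sqrt(5) ≈ 11.7082 (local maximum)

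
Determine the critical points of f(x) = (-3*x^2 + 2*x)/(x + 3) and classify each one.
f'(x) = 3*(-x^2 - 6*x + 2)/(x^2 + 6*x + 9)

Solve f'(x) = 0:
  f'(x) = -3*(x^2 + 6*x - 2)/(x + 3)^2; the denominator is positive wherever f is defined, so f'(x) = 0 ⇔ -3*x^2 - 18*x + 6 = 0.
  Factor: -3*x^2 - 18*x + 6 = -3*(x^2 + 6*x - 2); x^2 + 6*x - 2 = 0 has no rational roots; quadratic formula: x = (-6 ± √44)/2.
  ⇒ x = -sqrt(11) - 3 ≈ -6.3166, -3 + sqrt(11) ≈ 0.3166

f''(x) = -66/(x^3 + 9*x^2 + 27*x + 27)
Second-derivative test at each critical point:
  f''(-6.3166) = 1.8091 > 0 → local minimum
  f''(0.3166) = -1.8091 < 0 → local maximum

Critical points: x = -sqrt(11) - 3 ≈ -6.3166 (local minimum); x = -3 + sqrt(11) ≈ 0.3166 (local maximum)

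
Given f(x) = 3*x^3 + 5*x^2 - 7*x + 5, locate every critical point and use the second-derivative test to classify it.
f'(x) = 9*x^2 + 10*x - 7

Solve f'(x) = 0:
  9*x^2 + 10*x - 7 = 0 has no rational roots; quadratic formula: x = (-10 ± √352)/18.
  ⇒ x = -2*sqrt(22)/9 - 5/9 ≈ -1.5979, -5/9 + 2*sqrt(22)/9 ≈ 0.4868

f''(x) = 18*x + 10
Second-derivative test at each critical point:
  f''(-1.5979) = -18.7617 < 0 → local maximum
  f''(0.4868) = 18.7617 > 0 → local minimum

Critical points: x = -2*sqrt(22)/9 - 5/9 ≈ -1.5979 (local maximum); x = -5/9 + 2*sqrt(22)/9 ≈ 0.4868 (local minimum)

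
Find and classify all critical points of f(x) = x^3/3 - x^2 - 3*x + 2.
f'(x) = x^2 - 2*x - 3

Solve f'(x) = 0:
  Factor: x^2 - 2*x - 3 = (x - 3)*(x + 1) = 0.
  ⇒ x = -1, 3

f''(x) = 2*x - 2
Second-derivative test at each critical point:
  f''(-1) = -4 < 0 → local maximum
  f''(3) = 4 > 0 → local minimum

Critical points: x = -1 (local maximum); x = 3 (local minimum)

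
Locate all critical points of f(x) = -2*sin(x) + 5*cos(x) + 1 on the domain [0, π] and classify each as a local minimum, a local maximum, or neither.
f'(x) = -5*sin(x) - 2*cos(x)

Solve f'(x) = 0 on [0, π]:
  f'(x) = 0 ⇔ -2*cos(x) = 5*sin(x) ⇔ tan(x) = -2/5, i.e. x = arctan(-2/5) + nπ; keep the solutions lying in [0, π].
  ⇒ x = pi - atan(2/5) ≈ 2.7611

f''(x) = 2*sin(x) - 5*cos(x)
Second-derivative test at each critical point:
  f''(2.7611) = 5.3852 > 0 → local minimum

Critical points: x = pi - atan(2/5) ≈ 2.7611 (local minimum)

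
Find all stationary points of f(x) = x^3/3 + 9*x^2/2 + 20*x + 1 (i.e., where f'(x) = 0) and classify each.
f'(x) = x^2 + 9*x + 20

Solve f'(x) = 0:
  Factor: x^2 + 9*x + 20 = (x + 4)*(x + 5) = 0.
  ⇒ x = -5, -4

f''(x) = 2*x + 9
Second-derivative test at each critical point:
  f''(-5) = -1 < 0 → local maximum
  f''(-4) = 1 > 0 → local minimum

Critical points: x = -5 (local maximum); x = -4 (local minimum)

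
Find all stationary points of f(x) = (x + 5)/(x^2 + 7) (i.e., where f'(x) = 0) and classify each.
f'(x) = (x^2 - 2*x*(x + 5) + 7)/(x^2 + 7)^2

Solve f'(x) = 0:
  f'(x) = -(x^2 + 10*x - 7)/(x^2 + 7)^2; the denominator is positive wherever f is defined, so f'(x) = 0 ⇔ -x^2 - 10*x + 7 = 0.
  x^2 + 10*x - 7 = 0 has no rational roots; quadratic formula: x = (-10 ± √128)/2.
  ⇒ x = -4*sqrt(2) - 5 ≈ -10.6569, -5 + 4*sqrt(2) ≈ 0.6569

f''(x) = 2*(4*x^2*(x + 5) - (3*x + 5)*(x^2 + 7))/(x^2 + 7)^3
Second-derivative test at each critical point:
  f''(-10.6569) = 0.0008 > 0 → local minimum
  f''(0.6569) = -0.2049 < 0 → local maximum

Critical points: x = -4*sqrt(2) - 5 ≈ -10.6569 (local minimum); x = -5 + 4*sqrt(2) ≈ 0.6569 (local maximum)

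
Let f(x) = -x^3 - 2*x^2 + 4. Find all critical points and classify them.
f'(x) = x*(-3*x - 4)

Solve f'(x) = 0:
  Factor: -3*x^2 - 4*x = -x*(3*x + 4) = 0.
  ⇒ x = -4/3, 0

f''(x) = -6*x - 4
Second-derivative test at each critical point:
  f''(-4/3) = 4 > 0 → local minimum
  f''(0) = -4 < 0 → local maximum

Critical points: x = -4/3 (local minimum); x = 0 (local maximum)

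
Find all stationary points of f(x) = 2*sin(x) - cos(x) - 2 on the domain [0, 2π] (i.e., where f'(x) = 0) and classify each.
f'(x) = sin(x) + 2*cos(x)

Solve f'(x) = 0 on [0, 2π]:
  f'(x) = 0 ⇔ 2*cos(x) = -sin(x) ⇔ tan(x) = -2, i.e. x = arctan(-2) + nπ; keep the solutions lying in [0, 2π].
  ⇒ x = pi - atan(2) ≈ 2.0344, -atan(2) + 2*pi ≈ 5.1760

f''(x) = -2*sin(x) + cos(x)
Second-derivative test at each critical point:
  f''(2.0344) = -2.2361 < 0 → local maximum
  f''(5.1760) = 2.2361 > 0 → local minimum

Critical points: x = pi - atan(2) ≈ 2.0344 (local maximum); x = -atan(2) + 2*pi ≈ 5.1760 (local minimum)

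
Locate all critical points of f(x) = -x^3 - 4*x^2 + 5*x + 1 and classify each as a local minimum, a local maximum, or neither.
f'(x) = -3*x^2 - 8*x + 5

Solve f'(x) = 0:
  3*x^2 + 8*x - 5 = 0 has no rational roots; quadratic formula: x = (-8 ± √124)/6.
  ⇒ x = -sqrt(31)/3 - 4/3 ≈ -3.1893, -4/3 + sqrt(31)/3 ≈ 0.5226

f''(x) = -6*x - 8
Second-derivative test at each critical point:
  f''(-3.1893) = 11.1355 > 0 → local minimum
  f''(0.5226) = -11.1355 < 0 → local maximum

Critical points: x = -sqrt(31)/3 - 4/3 ≈ -3.1893 (local minimum); x = -4/3 + sqrt(31)/3 ≈ 0.5226 (local maximum)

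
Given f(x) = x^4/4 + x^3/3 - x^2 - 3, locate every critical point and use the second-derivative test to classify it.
f'(x) = x*(x^2 + x - 2)

Solve f'(x) = 0:
  Factor: x^3 + x^2 - 2*x = x*(x - 1)*(x + 2) = 0.
  ⇒ x = -2, 0, 1

f''(x) = 3*x^2 + 2*x - 2
Second-derivative test at each critical point:
  f''(-2) = 6 > 0 → local minimum
  f''(0) = -2 < 0 → local maximum
  f''(1) = 3 > 0 → local minimum

Critical points: x = -2 (local minimum); x = 0 (local maximum); x = 1 (local minimum)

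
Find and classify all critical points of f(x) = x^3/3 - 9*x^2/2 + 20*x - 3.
f'(x) = x^2 - 9*x + 20

Solve f'(x) = 0:
  Factor: x^2 - 9*x + 20 = (x - 5)*(x - 4) = 0.
  ⇒ x = 4, 5

f''(x) = 2*x - 9
Second-derivative test at each critical point:
  f''(4) = -1 < 0 → local maximum
  f''(5) = 1 > 0 → local minimum

Critical points: x = 4 (local maximum); x = 5 (local minimum)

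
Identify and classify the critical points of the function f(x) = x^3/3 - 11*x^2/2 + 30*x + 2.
f'(x) = x^2 - 11*x + 30

Solve f'(x) = 0:
  Factor: x^2 - 11*x + 30 = (x - 6)*(x - 5) = 0.
  ⇒ x = 5, 6

f''(x) = 2*x - 11
Second-derivative test at each critical point:
  f''(5) = -1 < 0 → local maximum
  f''(6) = 1 > 0 → local minimum

Critical points: x = 5 (local maximum); x = 6 (local minimum)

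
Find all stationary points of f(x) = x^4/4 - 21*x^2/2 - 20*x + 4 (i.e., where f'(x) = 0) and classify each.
f'(x) = x^3 - 21*x - 20

Solve f'(x) = 0:
  Factor: x^3 - 21*x - 20 = (x - 5)*(x + 1)*(x + 4) = 0.
  ⇒ x = -4, -1, 5

f''(x) = 3*x^2 - 21
Second-derivative test at each critical point:
  f''(-4) = 27 > 0 → local minimum
  f''(-1) = -18 < 0 → local maximum
  f''(5) = 54 > 0 → local minimum

Critical points: x = -4 (local minimum); x = -1 (local maximum); x = 5 (local minimum)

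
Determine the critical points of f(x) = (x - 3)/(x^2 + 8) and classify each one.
f'(x) = (x^2 - 2*x*(x - 3) + 8)/(x^2 + 8)^2

Solve f'(x) = 0:
  f'(x) = -(x^2 - 6*x - 8)/(x^2 + 8)^2; the denominator is positive wherever f is defined, so f'(x) = 0 ⇔ -x^2 + 6*x + 8 = 0.
  x^2 - 6*x - 8 = 0 has no rational roots; quadratic formula: x = (6 ± √68)/2.
  ⇒ x = 3 - sqrt(17) ≈ -1.1231, 3 + sqrt(17) ≈ 7.1231

f''(x) = 2*(4*x^2*(x - 3) + 3*(1 - x)*(x^2 + 8))/(x^2 + 8)^3
Second-derivative test at each critical point:
  f''(-1.1231) = 0.0961 > 0 → local minimum
  f''(7.1231) = -0.0024 < 0 → local maximum

Critical points: x = 3 - sqrt(17) ≈ -1.1231 (local minimum); x = 3 + sqrt(17) ≈ 7.1231 (local maximum)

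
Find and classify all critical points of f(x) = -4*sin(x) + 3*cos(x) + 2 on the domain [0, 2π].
f'(x) = -3*sin(x) - 4*cos(x)

Solve f'(x) = 0 on [0, 2π]:
  f'(x) = 0 ⇔ -4*cos(x) = 3*sin(x) ⇔ tan(x) = -4/3, i.e. x = arctan(-4/3) + nπ; keep the solutions lying in [0, 2π].
  ⇒ x = pi - atan(4/3) ≈ 2.2143, -atan(4/3) + 2*pi ≈ 5.3559

f''(x) = 4*sin(x) - 3*cos(x)
Second-derivative test at each critical point:
  f''(2.2143) = 5 > 0 → local minimum
  f''(5.3559) = -5 < 0 → local maximum

Critical points: x = pi - atan(4/3) ≈ 2.2143 (local minimum); x = -atan(4/3) + 2*pi ≈ 5.3559 (local maximum)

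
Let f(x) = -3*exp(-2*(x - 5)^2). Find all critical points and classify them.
f'(x) = 12*(x - 5)*exp(-2*(x - 5)^2)

Solve f'(x) = 0:
  f'(x) = (12*x - 60)·exp(-2*(x - 5)^2) and exp(-2*(x - 5)^2) > 0 for every x, so f'(x) = 0 ⇔ 12*x - 60 = 0.
  Factor: 12*x - 60 = 12*(x - 5) = 0.
  ⇒ x = 5

f''(x) = 12*(1 - 4*(x - 5)^2)*exp(-2*(x - 5)^2)
Second-derivative test at each critical point:
  f''(5) = 12 > 0 → local minimum

Critical points: x = 5 (local minimum)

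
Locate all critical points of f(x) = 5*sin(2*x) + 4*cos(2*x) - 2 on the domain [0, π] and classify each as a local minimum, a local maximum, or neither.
f'(x) = -8*sin(2*x) + 10*cos(2*x)

Solve f'(x) = 0 on [0, π]:
  f'(x) = 0 ⇔ 5*cos(2*x) = 4*sin(2*x) ⇔ tan(2*x) = 5/4, i.e. 2*x = arctan(5/4) + nπ; keep the solutions lying in [0, π].
  ⇒ x = atan(5/4)/2 ≈ 0.4480, atan(5/4)/2 + pi/2 ≈ 2.0188

f''(x) = -20*sin(2*x) - 16*cos(2*x)
Second-derivative test at each critical point:
  f''(0.4480) = -25.6125 < 0 → local maximum
  f''(2.0188) = 25.6125 > 0 → local minimum

Critical points: x = atan(5/4)/2 ≈ 0.4480 (local maximum); x = atan(5/4)/2 + pi/2 ≈ 2.0188 (local minimum)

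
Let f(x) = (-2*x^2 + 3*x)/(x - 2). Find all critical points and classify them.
f'(x) = 2*(-x^2 + 4*x - 3)/(x^2 - 4*x + 4)

Solve f'(x) = 0:
  f'(x) = -2*(x - 3)*(x - 1)/(x - 2)^2; the denominator is positive wherever f is defined, so f'(x) = 0 ⇔ -2*x^2 + 8*x - 6 = 0.
  Factor: -2*x^2 + 8*x - 6 = -2*(x - 3)*(x - 1) = 0.
  ⇒ x = 1, 3

f''(x) = -4/(x^3 - 6*x^2 + 12*x - 8)
Second-derivative test at each critical point:
  f''(1) = 4 > 0 → local minimum
  f''(3) = -4 < 0 → local maximum

Critical points: x = 1 (local minimum); x = 3 (local maximum)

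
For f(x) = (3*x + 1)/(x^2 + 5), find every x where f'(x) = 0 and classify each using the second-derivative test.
f'(x) = (-3*x^2 - 2*x + 15)/(x^4 + 10*x^2 + 25)

Solve f'(x) = 0:
  f'(x) = -(3*x^2 + 2*x - 15)/(x^2 + 5)^2; the denominator is positive wherever f is defined, so f'(x) = 0 ⇔ -3*x^2 - 2*x + 15 = 0.
  3*x^2 + 2*x - 15 = 0 has no rational roots; quadratic formula: x = (-2 ± √184)/6.
  ⇒ x = -sqrt(46)/3 - 1/3 ≈ -2.5941, -1/3 + sqrt(46)/3 ≈ 1.9274

f''(x) = 2*(4*x^2*(3*x + 1) - (9*x + 1)*(x^2 + 5))/(x^2 + 5)^3
Second-derivative test at each critical point:
  f''(-2.5941) = 0.0986 > 0 → local minimum
  f''(1.9274) = -0.1786 < 0 → local maximum

Critical points: x = -sqrt(46)/3 - 1/3 ≈ -2.5941 (local minimum); x = -1/3 + sqrt(46)/3 ≈ 1.9274 (local maximum)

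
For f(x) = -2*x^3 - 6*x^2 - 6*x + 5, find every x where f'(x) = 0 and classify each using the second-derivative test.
f'(x) = -6*x^2 - 12*x - 6

Solve f'(x) = 0:
  Factor: -6*x^2 - 12*x - 6 = -6*(x + 1)^2 = 0.
  ⇒ x = -1

f''(x) = -12*x - 12
Second-derivative test at each critical point:
  f''(-1) = 0, so the second-derivative test is inconclusive; use the first-derivative test: f'(-5/4) = -0.3750, f'(-3/4) = -0.3750 — f' is negative on both sides (no sign change) → neither a local maximum nor a local minimum

Critical points: x = -1 (neither)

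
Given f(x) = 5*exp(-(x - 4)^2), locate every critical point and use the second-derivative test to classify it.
f'(x) = 10*(4 - x)*exp(-(x - 4)^2)

Solve f'(x) = 0:
  f'(x) = (40 - 10*x)·exp(-(x - 4)^2) and exp(-(x - 4)^2) > 0 for every x, so f'(x) = 0 ⇔ 40 - 10*x = 0.
  Factor: 40 - 10*x = -10*(x - 4) = 0.
  ⇒ x = 4

f''(x) = 10*(2*(x - 4)^2 - 1)*exp(-(x - 4)^2)
Second-derivative test at each critical point:
  f''(4) = -10 < 0 → local maximum

Critical points: x = 4 (local maximum)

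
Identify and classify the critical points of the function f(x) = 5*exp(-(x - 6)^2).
f'(x) = 10*(6 - x)*exp(-(x - 6)^2)

Solve f'(x) = 0:
  f'(x) = (60 - 10*x)·exp(-(x - 6)^2) and exp(-(x - 6)^2) > 0 for every x, so f'(x) = 0 ⇔ 60 - 10*x = 0.
  Factor: 60 - 10*x = -10*(x - 6) = 0.
  ⇒ x = 6

f''(x) = 10*(2*(x - 6)^2 - 1)*exp(-(x - 6)^2)
Second-derivative test at each critical point:
  f''(6) = -10 < 0 → local maximum

Critical points: x = 6 (local maximum)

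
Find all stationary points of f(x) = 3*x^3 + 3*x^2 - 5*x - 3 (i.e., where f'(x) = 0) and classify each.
f'(x) = 9*x^2 + 6*x - 5

Solve f'(x) = 0:
  9*x^2 + 6*x - 5 = 0 has no rational roots; quadratic formula: x = (-6 ± √216)/18.
  ⇒ x = -sqrt(6)/3 - 1/3 ≈ -1.1498, -1/3 + sqrt(6)/3 ≈ 0.4832

f''(x) = 18*x + 6
Second-derivative test at each critical point:
  f''(-1.1498) = -14.6969 < 0 → local maximum
  f''(0.4832) = 14.6969 > 0 → local minimum

Critical points: x = -sqrt(6)/3 - 1/3 ≈ -1.1498 (local maximum); x = -1/3 + sqrt(6)/3 ≈ 0.4832 (local minimum)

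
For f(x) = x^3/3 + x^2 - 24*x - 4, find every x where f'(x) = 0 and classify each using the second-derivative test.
f'(x) = x^2 + 2*x - 24

Solve f'(x) = 0:
  Factor: x^2 + 2*x - 24 = (x - 4)*(x + 6) = 0.
  ⇒ x = -6, 4

f''(x) = 2*x + 2
Second-derivative test at each critical point:
  f''(-6) = -10 < 0 → local maximum
  f''(4) = 10 > 0 → local minimum

Critical points: x = -6 (local maximum); x = 4 (local minimum)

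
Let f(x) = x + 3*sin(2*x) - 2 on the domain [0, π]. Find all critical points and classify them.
f'(x) = 6*cos(2*x) + 1

Solve f'(x) = 0 on [0, π]:
  f'(x) = 0 ⇔ cos(2*x) = -1/6, i.e. 2*x = ±arccos(-1/6) + 2nπ; keep the solutions lying in [0, π].
  ⇒ x = acos(-1/6)/2 ≈ 0.8691, pi - acos(-1/6)/2 ≈ 2.2725

f''(x) = -12*sin(2*x)
Second-derivative test at each critical point:
  f''(0.8691) = -11.8322 < 0 → local maximum
  f''(2.2725) = 11.8322 > 0 → local minimum

Critical points: x = acos(-1/6)/2 ≈ 0.8691 (local maximum); x = pi - acos(-1/6)/2 ≈ 2.2725 (local minimum)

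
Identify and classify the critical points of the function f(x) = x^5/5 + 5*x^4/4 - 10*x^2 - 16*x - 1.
f'(x) = x^4 + 5*x^3 - 20*x - 16

Solve f'(x) = 0:
  Factor: x^4 + 5*x^3 - 20*x - 16 = (x - 2)*(x + 1)*(x + 2)*(x + 4) = 0.
  ⇒ x = -4, -2, -1, 2

f''(x) = 4*x^3 + 15*x^2 - 20
Second-derivative test at each critical point:
  f''(-4) = -36 < 0 → local maximum
  f''(-2) = 8 > 0 → local minimum
  f''(-1) = -9 < 0 → local maximum
  f''(2) = 72 > 0 → local minimum

Critical points: x = -4 (local maximum); x = -2 (local minimum); x = -1 (local maximum); x = 2 (local minimum)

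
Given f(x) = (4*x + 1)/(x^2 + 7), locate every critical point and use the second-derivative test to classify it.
f'(x) = 2*(-2*x^2 - x + 14)/(x^4 + 14*x^2 + 49)

Solve f'(x) = 0:
  f'(x) = -2*(2*x^2 + x - 14)/(x^2 + 7)^2; the denominator is positive wherever f is defined, so f'(x) = 0 ⇔ -4*x^2 - 2*x + 28 = 0.
  Factor: -4*x^2 - 2*x + 28 = -2*(2*x^2 + x - 14); 2*x^2 + x - 14 = 0 has no rational roots; quadratic formula: x = (-1 ± √113)/4.
  ⇒ x = -sqrt(113)/4 - 1/4 ≈ -2.9075, -1/4 + sqrt(113)/4 ≈ 2.4075

f''(x) = 2*(4*x^2*(4*x + 1) - (12*x + 1)*(x^2 + 7))/(x^2 + 7)^3
Second-derivative test at each critical point:
  f''(-2.9075) = 0.0890 > 0 → local minimum
  f''(2.4075) = -0.1298 < 0 → local maximum

Critical points: x = -sqrt(113)/4 - 1/4 ≈ -2.9075 (local minimum); x = -1/4 + sqrt(113)/4 ≈ 2.4075 (local maximum)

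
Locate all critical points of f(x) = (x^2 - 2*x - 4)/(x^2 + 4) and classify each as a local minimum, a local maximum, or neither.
f'(x) = 2*(x^2 + 8*x - 4)/(x^4 + 8*x^2 + 16)

Solve f'(x) = 0:
  f'(x) = 2*(x^2 + 8*x - 4)/(x^2 + 4)^2; the denominator is positive wherever f is defined, so f'(x) = 0 ⇔ 2*x^2 + 16*x - 8 = 0.
  Factor: 2*x^2 + 16*x - 8 = 2*(x^2 + 8*x - 4); x^2 + 8*x - 4 = 0 has no rational roots; quadratic formula: x = (-8 ± √80)/2.
  ⇒ x = -2*sqrt(5) - 4 ≈ -8.4721, -4 + 2*sqrt(5) ≈ 0.4721

f''(x) = 4*(-x^3 - 12*x^2 + 12*x + 16)/(x^6 + 12*x^4 + 48*x^2 + 64)
Second-derivative test at each critical point:
  f''(-8.4721) = -0.0031 < 0 → local maximum
  f''(0.4721) = 1.0031 > 0 → local minimum

Critical points: x = -2*sqrt(5) - 4 ≈ -8.4721 (local maximum); x = -4 + 2*sqrt(5) ≈ 0.4721 (local minimum)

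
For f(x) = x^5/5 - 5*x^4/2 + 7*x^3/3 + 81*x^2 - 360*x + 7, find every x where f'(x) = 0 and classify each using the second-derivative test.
f'(x) = x^4 - 10*x^3 + 7*x^2 + 162*x - 360

Solve f'(x) = 0:
  Factor: x^4 - 10*x^3 + 7*x^2 + 162*x - 360 = (x - 6)*(x - 5)*(x - 3)*(x + 4) = 0.
  ⇒ x = -4, 3, 5, 6

f''(x) = 4*x^3 - 30*x^2 + 14*x + 162
Second-derivative test at each critical point:
  f''(-4) = -630 < 0 → local maximum
  f''(3) = 42 > 0 → local minimum
  f''(5) = -18 < 0 → local maximum
  f''(6) = 30 > 0 → local minimum

Critical points: x = -4 (local maximum); x = 3 (local minimum); x = 5 (local maximum); x = 6 (local minimum)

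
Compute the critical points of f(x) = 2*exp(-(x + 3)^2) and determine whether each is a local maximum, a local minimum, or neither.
f'(x) = 4*(-x - 3)*exp(-(x + 3)^2)

Solve f'(x) = 0:
  f'(x) = (-4*x - 12)·exp(-(x + 3)^2) and exp(-(x + 3)^2) > 0 for every x, so f'(x) = 0 ⇔ -4*x - 12 = 0.
  Factor: -4*x - 12 = -4*(x + 3) = 0.
  ⇒ x = -3

f''(x) = 4*(2*(x + 3)^2 - 1)*exp(-(x + 3)^2)
Second-derivative test at each critical point:
  f''(-3) = -4 < 0 → local maximum

Critical points: x = -3 (local maximum)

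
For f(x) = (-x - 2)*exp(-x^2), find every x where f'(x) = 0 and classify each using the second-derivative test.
f'(x) = (2*x*(x + 2) - 1)*exp(-x^2)

Solve f'(x) = 0:
  f'(x) = (2*x^2 + 4*x - 1)·exp(-x^2) and exp(-x^2) > 0 for every x, so f'(x) = 0 ⇔ 2*x^2 + 4*x - 1 = 0.
  2*x^2 + 4*x - 1 = 0 has no rational roots; quadratic formula: x = (-4 ± √24)/4.
  ⇒ x = -sqrt(6)/2 - 1 ≈ -2.2247, -1 + sqrt(6)/2 ≈ 0.2247

f''(x) = 2*(-2*x^2*(x + 2) + 3*x + 2)*exp(-x^2)
Second-derivative test at each critical point:
  f''(-2.2247) = -0.0347 < 0 → local maximum
  f''(0.2247) = 4.6577 > 0 → local minimum

Critical points: x = -sqrt(6)/2 - 1 ≈ -2.2247 (local maximum); x = -1 + sqrt(6)/2 ≈ 0.2247 (local minimum)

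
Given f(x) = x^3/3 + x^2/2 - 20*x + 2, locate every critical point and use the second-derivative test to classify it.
f'(x) = x^2 + x - 20

Solve f'(x) = 0:
  Factor: x^2 + x - 20 = (x - 4)*(x + 5) = 0.
  ⇒ x = -5, 4

f''(x) = 2*x + 1
Second-derivative test at each critical point:
  f''(-5) = -9 < 0 → local maximum
  f''(4) = 9 > 0 → local minimum

Critical points: x = -5 (local maximum); x = 4 (local minimum)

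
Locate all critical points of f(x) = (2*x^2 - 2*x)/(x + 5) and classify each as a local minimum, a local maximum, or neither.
f'(x) = 2*(x^2 + 10*x - 5)/(x^2 + 10*x + 25)

Solve f'(x) = 0:
  f'(x) = 2*(x^2 + 10*x - 5)/(x + 5)^2; the denominator is positive wherever f is defined, so f'(x) = 0 ⇔ 2*x^2 + 20*x - 10 = 0.
  Factor: 2*x^2 + 20*x - 10 = 2*(x^2 + 10*x - 5); x^2 + 10*x - 5 = 0 has no rational roots; quadratic formula: x = (-10 ± √120)/2.
  ⇒ x = -sqrt(30) - 5 ≈ -10.4772, -5 + sqrt(30) ≈ 0.4772

f''(x) = 120/(x^3 + 15*x^2 + 75*x + 125)
Second-derivative test at each critical point:
  f''(-10.4772) = -0.7303 < 0 → local maximum
  f''(0.4772) = 0.7303 > 0 → local minimum

Critical points: x = -sqrt(30) - 5 ≈ -10.4772 (local maximum); x = -5 + sqrt(30) ≈ 0.4772 (local minimum)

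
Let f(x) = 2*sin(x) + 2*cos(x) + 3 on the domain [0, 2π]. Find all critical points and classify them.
f'(x) = 2*sqrt(2)*cos(x + pi/4)

Solve f'(x) = 0 on [0, 2π]:
  f'(x) = 0 ⇔ 2*cos(x) = 2*sin(x) ⇔ tan(x) = 1, i.e. x = arctan(1) + nπ; keep the solutions lying in [0, 2π].
  ⇒ x = pi/4 ≈ 0.7854, 5*pi/4 ≈ 3.9270

f''(x) = -2*sqrt(2)*sin(x + pi/4)
Second-derivative test at each critical point:
  f''(0.7854) = -2.8284 < 0 → local maximum
  f''(3.9270) = 2.8284 > 0 → local minimum

Critical points: x = pi/4 ≈ 0.7854 (local maximum); x = 5*pi/4 ≈ 3.9270 (local minimum)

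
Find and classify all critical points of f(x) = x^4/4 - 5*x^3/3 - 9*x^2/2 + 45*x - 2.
f'(x) = x^3 - 5*x^2 - 9*x + 45

Solve f'(x) = 0:
  Factor: x^3 - 5*x^2 - 9*x + 45 = (x - 5)*(x - 3)*(x + 3) = 0.
  ⇒ x = -3, 3, 5

f''(x) = 3*x^2 - 10*x - 9
Second-derivative test at each critical point:
  f''(-3) = 48 > 0 → local minimum
  f''(3) = -12 < 0 → local maximum
  f''(5) = 16 > 0 → local minimum

Critical points: x = -3 (local minimum); x = 3 (local maximum); x = 5 (local minimum)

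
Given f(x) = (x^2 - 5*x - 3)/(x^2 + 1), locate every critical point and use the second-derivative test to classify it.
f'(x) = (5*x^2 + 8*x - 5)/(x^4 + 2*x^2 + 1)

Solve f'(x) = 0:
  f'(x) = (5*x^2 + 8*x - 5)/(x^2 + 1)^2; the denominator is positive wherever f is defined, so f'(x) = 0 ⇔ 5*x^2 + 8*x - 5 = 0.
  5*x^2 + 8*x - 5 = 0 has no rational roots; quadratic formula: x = (-8 ± √164)/10.
  ⇒ x = -sqrt(41)/5 - 4/5 ≈ -2.0806, -4/5 + sqrt(41)/5 ≈ 0.4806

f''(x) = 2*(-5*x^3 - 12*x^2 + 15*x + 4)/(x^6 + 3*x^4 + 3*x^2 + 1)
Second-derivative test at each critical point:
  f''(-2.0806) = -0.4510 < 0 → local maximum
  f''(0.4806) = 8.4510 > 0 → local minimum

Critical points: x = -sqrt(41)/5 - 4/5 ≈ -2.0806 (local maximum); x = -4/5 + sqrt(41)/5 ≈ 0.4806 (local minimum)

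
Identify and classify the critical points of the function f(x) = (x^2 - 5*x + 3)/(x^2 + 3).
f'(x) = 5*(x^2 - 3)/(x^4 + 6*x^2 + 9)

Solve f'(x) = 0:
  f'(x) = 5*(x^2 - 3)/(x^2 + 3)^2; the denominator is positive wherever f is defined, so f'(x) = 0 ⇔ 5*x^2 - 15 = 0.
  Factor: 5*x^2 - 15 = 5*(x^2 - 3); x^2 - 3 = 0 has no rational roots; quadratic formula: x = (0 ± √12)/2.
  ⇒ x = -sqrt(3) ≈ -1.7321, sqrt(3) ≈ 1.7321

f''(x) = 10*x*(9 - x^2)/(x^6 + 9*x^4 + 27*x^2 + 27)
Second-derivative test at each critical point:
  f''(-1.7321) = -0.4811 < 0 → local maximum
  f''(1.7321) = 0.4811 > 0 → local minimum

Critical points: x = -sqrt(3) ≈ -1.7321 (local maximum); x = sqrt(3) ≈ 1.7321 (local minimum)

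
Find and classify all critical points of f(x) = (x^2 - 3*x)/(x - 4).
f'(x) = (x^2 - 8*x + 12)/(x^2 - 8*x + 16)

Solve f'(x) = 0:
  f'(x) = (x - 6)*(x - 2)/(x - 4)^2; the denominator is positive wherever f is defined, so f'(x) = 0 ⇔ x^2 - 8*x + 12 = 0.
  Factor: x^2 - 8*x + 12 = (x - 6)*(x - 2) = 0.
  ⇒ x = 2, 6

f''(x) = 8/(x^3 - 12*x^2 + 48*x - 64)
Second-derivative test at each critical point:
  f''(2) = -1 < 0 → local maximum
  f''(6) = 1 > 0 → local minimum

Critical points: x = 2 (local maximum); x = 6 (local minimum)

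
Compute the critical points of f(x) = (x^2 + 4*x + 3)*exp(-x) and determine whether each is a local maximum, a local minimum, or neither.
f'(x) = (-x^2 - 2*x + 1)*exp(-x)

Solve f'(x) = 0:
  f'(x) = (-x^2 - 2*x + 1)·exp(-x) and exp(-x) > 0 for every x, so f'(x) = 0 ⇔ -x^2 - 2*x + 1 = 0.
  x^2 + 2*x - 1 = 0 has no rational roots; quadratic formula: x = (-2 ± √8)/2.
  ⇒ x = -sqrt(2) - 1 ≈ -2.4142, -1 + sqrt(2) ≈ 0.4142

f''(x) = (x^2 - 3)*exp(-x)
Second-derivative test at each critical point:
  f''(-2.4142) = 31.6246 > 0 → local minimum
  f''(0.4142) = -1.8692 < 0 → local maximum

Critical points: x = -sqrt(2) - 1 ≈ -2.4142 (local minimum); x = -1 + sqrt(2) ≈ 0.4142 (local maximum)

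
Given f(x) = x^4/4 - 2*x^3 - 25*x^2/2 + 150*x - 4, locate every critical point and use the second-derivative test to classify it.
f'(x) = x^3 - 6*x^2 - 25*x + 150

Solve f'(x) = 0:
  Factor: x^3 - 6*x^2 - 25*x + 150 = (x - 6)*(x - 5)*(x + 5) = 0.
  ⇒ x = -5, 5, 6

f''(x) = 3*x^2 - 12*x - 25
Second-derivative test at each critical point:
  f''(-5) = 110 > 0 → local minimum
  f''(5) = -10 < 0 → local maximum
  f''(6) = 11 > 0 → local minimum

Critical points: x = -5 (local minimum); x = 5 (local maximum); x = 6 (local minimum)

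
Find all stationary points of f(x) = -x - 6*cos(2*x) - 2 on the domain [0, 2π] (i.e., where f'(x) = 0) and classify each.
f'(x) = 12*sin(2*x) - 1

Solve f'(x) = 0 on [0, 2π]:
  f'(x) = 0 ⇔ sin(2*x) = 1/12, i.e. 2*x = arcsin(1/12) + 2nπ or 2*x = π − arcsin(1/12) + 2nπ; keep the solutions lying in [0, 2π].
  ⇒ x = asin(1/12)/2 ≈ 0.0417, -asin(1/12)/2 + pi/2 ≈ 1.5291, asin(1/12)/2 + pi ≈ 3.1833, -asin(1/12)/2 + 3*pi/2 ≈ 4.6707

f''(x) = 24*cos(2*x)
Second-derivative test at each critical point:
  f''(0.0417) = 23.9165 > 0 → local minimum
  f''(1.5291) = -23.9165 < 0 → local maximum
  f''(3.1833) = 23.9165 > 0 → local minimum
  f''(4.6707) = -23.9165 < 0 → local maximum

Critical points: x = asin(1/12)/2 ≈ 0.0417 (local minimum); x = -asin(1/12)/2 + pi/2 ≈ 1.5291 (local maximum); x = asin(1/12)/2 + pi ≈ 3.1833 (local minimum); x = -asin(1/12)/2 + 3*pi/2 ≈ 4.6707 (local maximum)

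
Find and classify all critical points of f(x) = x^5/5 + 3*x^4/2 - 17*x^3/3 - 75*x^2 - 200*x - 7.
f'(x) = x^4 + 6*x^3 - 17*x^2 - 150*x - 200

Solve f'(x) = 0:
  Factor: x^4 + 6*x^3 - 17*x^2 - 150*x - 200 = (x - 5)*(x + 2)*(x + 4)*(x + 5) = 0.
  ⇒ x = -5, -4, -2, 5

f''(x) = 4*x^3 + 18*x^2 - 34*x - 150
Second-derivative test at each critical point:
  f''(-5) = -30 < 0 → local maximum
  f''(-4) = 18 > 0 → local minimum
  f''(-2) = -42 < 0 → local maximum
  f''(5) = 630 > 0 → local minimum

Critical points: x = -5 (local maximum); x = -4 (local minimum); x = -2 (local maximum); x = 5 (local minimum)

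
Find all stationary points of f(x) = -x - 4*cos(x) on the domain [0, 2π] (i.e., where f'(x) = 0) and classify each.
f'(x) = 4*sin(x) - 1

Solve f'(x) = 0 on [0, 2π]:
  f'(x) = 0 ⇔ sin(x) = 1/4, i.e. x = arcsin(1/4) + 2nπ or x = π − arcsin(1/4) + 2nπ; keep the solutions lying in [0, 2π].
  ⇒ x = asin(1/4) ≈ 0.2527, pi - asin(1/4) ≈ 2.8889

f''(x) = 4*cos(x)
Second-derivative test at each critical point:
  f''(0.2527) = 3.8730 > 0 → local minimum
  f''(2.8889) = -3.8730 < 0 → local maximum

Critical points: x = asin(1/4) ≈ 0.2527 (local minimum); x = pi - asin(1/4) ≈ 2.8889 (local maximum)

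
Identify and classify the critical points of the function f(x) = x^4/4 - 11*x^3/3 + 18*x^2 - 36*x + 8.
f'(x) = x^3 - 11*x^2 + 36*x - 36

Solve f'(x) = 0:
  Factor: x^3 - 11*x^2 + 36*x - 36 = (x - 6)*(x - 3)*(x - 2) = 0.
  ⇒ x = 2, 3, 6

f''(x) = 3*x^2 - 22*x + 36
Second-derivative test at each critical point:
  f''(2) = 4 > 0 → local minimum
  f''(3) = -3 < 0 → local maximum
  f''(6) = 12 > 0 → local minimum

Critical points: x = 2 (local minimum); x = 3 (local maximum); x = 6 (local minimum)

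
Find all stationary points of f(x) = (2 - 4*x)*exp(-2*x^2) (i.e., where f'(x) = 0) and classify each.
f'(x) = 4*(2*x*(2*x - 1) - 1)*exp(-2*x^2)

Solve f'(x) = 0:
  f'(x) = (16*x^2 - 8*x - 4)·exp(-2*x^2) and exp(-2*x^2) > 0 for every x, so f'(x) = 0 ⇔ 16*x^2 - 8*x - 4 = 0.
  Factor: 16*x^2 - 8*x - 4 = 4*(4*x^2 - 2*x - 1); 4*x^2 - 2*x - 1 = 0 has no rational roots; quadratic formula: x = (2 ± √20)/8.
  ⇒ x = 1/4 - sqrt(5)/4 ≈ -0.3090, 1/4 + sqrt(5)/4 ≈ 0.8090

f''(x) = 8*(4*x^2*(1 - 2*x) + 6*x - 1)*exp(-2*x^2)
Second-derivative test at each critical point:
  f''(-0.3090) = -14.7786 < 0 → local maximum
  f''(0.8090) = 4.8314 > 0 → local minimum

Critical points: x = 1/4 - sqrt(5)/4 ≈ -0.3090 (local maximum); x = 1/4 + sqrt(5)/4 ≈ 0.8090 (local minimum)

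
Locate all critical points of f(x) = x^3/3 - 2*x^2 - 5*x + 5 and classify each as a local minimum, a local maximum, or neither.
f'(x) = x^2 - 4*x - 5

Solve f'(x) = 0:
  Factor: x^2 - 4*x - 5 = (x - 5)*(x + 1) = 0.
  ⇒ x = -1, 5

f''(x) = 2*x - 4
Second-derivative test at each critical point:
  f''(-1) = -6 < 0 → local maximum
  f''(5) = 6 > 0 → local minimum

Critical points: x = -1 (local maximum); x = 5 (local minimum)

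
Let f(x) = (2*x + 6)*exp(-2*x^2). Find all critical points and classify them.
f'(x) = 2*(-4*x*(x + 3) + 1)*exp(-2*x^2)

Solve f'(x) = 0:
  f'(x) = (-8*x^2 - 24*x + 2)·exp(-2*x^2) and exp(-2*x^2) > 0 for every x, so f'(x) = 0 ⇔ -8*x^2 - 24*x + 2 = 0.
  Factor: -8*x^2 - 24*x + 2 = -2*(4*x^2 + 12*x - 1); 4*x^2 + 12*x - 1 = 0 has no rational roots; quadratic formula: x = (-12 ± √160)/8.
  ⇒ x = -sqrt(10)/2 - 3/2 ≈ -3.0811, -3/2 + sqrt(10)/2 ≈ 0.0811

f''(x) = 8*(4*x^2*(x + 3) - 3*x - 3)*exp(-2*x^2)
Second-derivative test at each critical point:
  f''(-3.0811) = 1.436e-07 > 0 → local minimum
  f''(0.0811) = -24.9673 < 0 → local maximum

Critical points: x = -sqrt(10)/2 - 3/2 ≈ -3.0811 (local minimum); x = -3/2 + sqrt(10)/2 ≈ 0.0811 (local maximum)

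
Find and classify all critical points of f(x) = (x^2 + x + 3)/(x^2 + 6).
f'(x) = (-x^2 + 6*x + 6)/(x^4 + 12*x^2 + 36)

Solve f'(x) = 0:
  f'(x) = -(x^2 - 6*x - 6)/(x^2 + 6)^2; the denominator is positive wherever f is defined, so f'(x) = 0 ⇔ -x^2 + 6*x + 6 = 0.
  x^2 - 6*x - 6 = 0 has no rational roots; quadratic formula: x = (6 ± √60)/2.
  ⇒ x = 3 - sqrt(15) ≈ -0.8730, 3 + sqrt(15) ≈ 6.8730

f''(x) = 2*(x^3 - 9*x^2 - 18*x + 18)/(x^6 + 18*x^4 + 108*x^2 + 216)
Second-derivative test at each critical point:
  f''(-0.8730) = 0.1694 > 0 → local minimum
  f''(6.8730) = -0.0027 < 0 → local maximum

Critical points: x = 3 - sqrt(15) ≈ -0.8730 (local minimum); x = 3 + sqrt(15) ≈ 6.8730 (local maximum)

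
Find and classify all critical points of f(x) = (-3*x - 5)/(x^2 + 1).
f'(x) = (3*x^2 + 10*x - 3)/(x^4 + 2*x^2 + 1)

Solve f'(x) = 0:
  f'(x) = (3*x^2 + 10*x - 3)/(x^2 + 1)^2; the denominator is positive wherever f is defined, so f'(x) = 0 ⇔ 3*x^2 + 10*x - 3 = 0.
  3*x^2 + 10*x - 3 = 0 has no rational roots; quadratic formula: x = (-10 ± √136)/6.
  ⇒ x = -sqrt(34)/3 - 5/3 ≈ -3.6103, -5/3 + sqrt(34)/3 ≈ 0.2770

f''(x) = 2*(-4*x^2*(3*x + 5) + (9*x + 5)*(x^2 + 1))/(x^2 + 1)^3
Second-derivative test at each critical point:
  f''(-3.6103) = -0.0592 < 0 → local maximum
  f''(0.2770) = 10.0592 > 0 → local minimum

Critical points: x = -sqrt(34)/3 - 5/3 ≈ -3.6103 (local maximum); x = -5/3 + sqrt(34)/3 ≈ 0.2770 (local minimum)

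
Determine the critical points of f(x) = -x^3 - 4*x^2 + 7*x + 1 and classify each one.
f'(x) = -3*x^2 - 8*x + 7

Solve f'(x) = 0:
  3*x^2 + 8*x - 7 = 0 has no rational roots; quadratic formula: x = (-8 ± √148)/6.
  ⇒ x = -sqrt(37)/3 - 4/3 ≈ -3.3609, -4/3 + sqrt(37)/3 ≈ 0.6943

f''(x) = -6*x - 8
Second-derivative test at each critical point:
  f''(-3.3609) = 12.1655 > 0 → local minimum
  f''(0.6943) = -12.1655 < 0 → local maximum

Critical points: x = -sqrt(37)/3 - 4/3 ≈ -3.3609 (local minimum); x = -4/3 + sqrt(37)/3 ≈ 0.6943 (local maximum)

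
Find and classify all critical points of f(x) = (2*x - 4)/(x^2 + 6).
f'(x) = 2*(x^2 - 2*x*(x - 2) + 6)/(x^2 + 6)^2

Solve f'(x) = 0:
  f'(x) = -2*(x^2 - 4*x - 6)/(x^2 + 6)^2; the denominator is positive wherever f is defined, so f'(x) = 0 ⇔ -2*x^2 + 8*x + 12 = 0.
  Factor: -2*x^2 + 8*x + 12 = -2*(x^2 - 4*x - 6); x^2 - 4*x - 6 = 0 has no rational roots; quadratic formula: x = (4 ± √40)/2.
  ⇒ x = 2 - sqrt(10) ≈ -1.1623, 2 + sqrt(10) ≈ 5.1623

f''(x) = 4*(4*x^2*(x - 2) + (2 - 3*x)*(x^2 + 6))/(x^2 + 6)^3
Second-derivative test at each critical point:
  f''(-1.1623) = 0.2341 > 0 → local minimum
  f''(5.1623) = -0.0119 < 0 → local maximum

Critical points: x = 2 - sqrt(10) ≈ -1.1623 (local minimum); x = 2 + sqrt(10) ≈ 5.1623 (local maximum)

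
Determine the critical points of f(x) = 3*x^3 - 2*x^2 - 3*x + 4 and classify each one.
f'(x) = 9*x^2 - 4*x - 3

Solve f'(x) = 0:
  9*x^2 - 4*x - 3 = 0 has no rational roots; quadratic formula: x = (4 ± √124)/18.
  ⇒ x = 2/9 - sqrt(31)/9 ≈ -0.3964, 2/9 + sqrt(31)/9 ≈ 0.8409

f''(x) = 18*x - 4
Second-derivative test at each critical point:
  f''(-0.3964) = -11.1355 < 0 → local maximum
  f''(0.8409) = 11.1355 > 0 → local minimum

Critical points: x = 2/9 - sqrt(31)/9 ≈ -0.3964 (local maximum); x = 2/9 + sqrt(31)/9 ≈ 0.8409 (local minimum)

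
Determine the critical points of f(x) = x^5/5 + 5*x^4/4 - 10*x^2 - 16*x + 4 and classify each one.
f'(x) = x^4 + 5*x^3 - 20*x - 16

Solve f'(x) = 0:
  Factor: x^4 + 5*x^3 - 20*x - 16 = (x - 2)*(x + 1)*(x + 2)*(x + 4) = 0.
  ⇒ x = -4, -2, -1, 2

f''(x) = 4*x^3 + 15*x^2 - 20
Second-derivative test at each critical point:
  f''(-4) = -36 < 0 → local maximum
  f''(-2) = 8 > 0 → local minimum
  f''(-1) = -9 < 0 → local maximum
  f''(2) = 72 > 0 → local minimum

Critical points: x = -4 (local maximum); x = -2 (local minimum); x = -1 (local maximum); x = 2 (local minimum)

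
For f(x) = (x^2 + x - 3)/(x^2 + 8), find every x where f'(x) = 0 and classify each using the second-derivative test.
f'(x) = (-x^2 + 22*x + 8)/(x^4 + 16*x^2 + 64)

Solve f'(x) = 0:
  f'(x) = -(x^2 - 22*x - 8)/(x^2 + 8)^2; the denominator is positive wherever f is defined, so f'(x) = 0 ⇔ -x^2 + 22*x + 8 = 0.
  x^2 - 22*x - 8 = 0 has no rational roots; quadratic formula: x = (22 ± √516)/2.
  ⇒ x = 11 - sqrt(129) ≈ -0.3578, 11 + sqrt(129) ≈ 22.3578

f''(x) = 2*(x^3 - 33*x^2 - 24*x + 88)/(x^6 + 24*x^4 + 192*x^2 + 512)
Second-derivative test at each critical point:
  f''(-0.3578) = 0.3438 > 0 → local minimum
  f''(22.3578) = -8.807e-05 < 0 → local maximum

Critical points: x = 11 - sqrt(129) ≈ -0.3578 (local minimum); x = 11 + sqrt(129) ≈ 22.3578 (local maximum)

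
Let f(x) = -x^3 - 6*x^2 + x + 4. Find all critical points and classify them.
f'(x) = -3*x^2 - 12*x + 1

Solve f'(x) = 0:
  3*x^2 + 12*x - 1 = 0 has no rational roots; quadratic formula: x = (-12 ± √156)/6.
  ⇒ x = -sqrt(39)/3 - 2 ≈ -4.0817, -2 + sqrt(39)/3 ≈ 0.0817

f''(x) = -6*x - 12
Second-derivative test at each critical point:
  f''(-4.0817) = 12.4900 > 0 → local minimum
  f''(0.0817) = -12.4900 < 0 → local maximum

Critical points: x = -sqrt(39)/3 - 2 ≈ -4.0817 (local minimum); x = -2 + sqrt(39)/3 ≈ 0.0817 (local maximum)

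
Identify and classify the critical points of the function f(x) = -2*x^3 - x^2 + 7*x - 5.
f'(x) = -6*x^2 - 2*x + 7

Solve f'(x) = 0:
  6*x^2 + 2*x - 7 = 0 has no rational roots; quadratic formula: x = (-2 ± √172)/12.
  ⇒ x = -sqrt(43)/6 - 1/6 ≈ -1.2596, -1/6 + sqrt(43)/6 ≈ 0.9262

f''(x) = -12*x - 2
Second-derivative test at each critical point:
  f''(-1.2596) = 13.1149 > 0 → local minimum
  f''(0.9262) = -13.1149 < 0 → local maximum

Critical points: x = -sqrt(43)/6 - 1/6 ≈ -1.2596 (local minimum); x = -1/6 + sqrt(43)/6 ≈ 0.9262 (local maximum)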